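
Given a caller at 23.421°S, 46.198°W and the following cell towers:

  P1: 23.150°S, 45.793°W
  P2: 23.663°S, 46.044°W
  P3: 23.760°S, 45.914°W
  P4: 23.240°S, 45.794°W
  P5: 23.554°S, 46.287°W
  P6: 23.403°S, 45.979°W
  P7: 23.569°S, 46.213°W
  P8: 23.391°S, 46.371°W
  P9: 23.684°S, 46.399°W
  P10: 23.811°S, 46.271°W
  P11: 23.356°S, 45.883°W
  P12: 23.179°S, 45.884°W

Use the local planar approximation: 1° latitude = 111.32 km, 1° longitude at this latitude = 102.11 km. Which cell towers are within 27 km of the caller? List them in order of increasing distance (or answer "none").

Distances from 23.421°S, 46.198°W:
P1: √((0.271·111.32)² + (0.405·102.11)²) = √(910.09133 + 1710.19881) = 51.189 km
P2: √((-0.242·111.32)² + (0.154·102.11)²) = √(725.73343 + 247.27374) = 31.193 km
P3: √((-0.339·111.32)² + (0.284·102.11)²) = √(1424.11740 + 840.95592) = 47.593 km
P4: √((0.181·111.32)² + (0.404·102.11)²) = √(405.97898 + 1701.76381) = 45.910 km
P5: √((-0.133·111.32)² + (-0.089·102.11)²) = √(219.20461 + 82.58793) = 17.372 km
P6: √((0.018·111.32)² + (0.219·102.11)²) = √(4.01505 + 500.06307) = 22.452 km
P7: √((-0.148·111.32)² + (-0.015·102.11)²) = √(271.43749 + 2.34595) = 16.546 km
P8: √((0.030·111.32)² + (-0.173·102.11)²) = √(11.15293 + 312.05328) = 17.978 km
P9: √((-0.263·111.32)² + (-0.201·102.11)²) = √(857.15210 + 421.23909) = 35.755 km
P10: √((-0.390·111.32)² + (-0.073·102.11)²) = √(1884.84486 + 55.56256) = 44.050 km
P11: √((0.065·111.32)² + (0.315·102.11)²) = √(52.35680 + 1034.56471) = 32.968 km
P12: √((0.242·111.32)² + (0.314·102.11)²) = √(725.73343 + 1028.00647) = 41.878 km
Threshold 27 km: P7 (16.546 km), P5 (17.372 km), P8 (17.978 km), P6 (22.452 km) are within range.

P7, P5, P8, P6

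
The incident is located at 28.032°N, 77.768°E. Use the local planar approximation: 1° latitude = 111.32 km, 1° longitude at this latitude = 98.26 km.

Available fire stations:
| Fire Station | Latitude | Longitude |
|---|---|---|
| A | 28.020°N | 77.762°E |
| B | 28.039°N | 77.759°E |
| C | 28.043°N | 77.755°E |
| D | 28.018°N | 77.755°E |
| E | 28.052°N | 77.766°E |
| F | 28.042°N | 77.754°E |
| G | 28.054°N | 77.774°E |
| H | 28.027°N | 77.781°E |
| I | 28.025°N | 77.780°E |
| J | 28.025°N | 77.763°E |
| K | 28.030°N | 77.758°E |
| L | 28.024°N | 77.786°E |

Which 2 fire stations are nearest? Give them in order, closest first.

Distances from 28.032°N, 77.768°E:
A: 1.4602 km
B: 1.1787 km
C: 1.7695 km
D: 2.0151 km
E: 2.2351 km
F: 1.7696 km
G: 2.5190 km
H: 1.3934 km
I: 1.4133 km
J: 0.9212 km
K: 1.0075 km
L: 1.9802 km
Sorted: J (0.9212 km) < K (1.0075 km) < B (1.1787 km) < H (1.3934 km) < …

J, K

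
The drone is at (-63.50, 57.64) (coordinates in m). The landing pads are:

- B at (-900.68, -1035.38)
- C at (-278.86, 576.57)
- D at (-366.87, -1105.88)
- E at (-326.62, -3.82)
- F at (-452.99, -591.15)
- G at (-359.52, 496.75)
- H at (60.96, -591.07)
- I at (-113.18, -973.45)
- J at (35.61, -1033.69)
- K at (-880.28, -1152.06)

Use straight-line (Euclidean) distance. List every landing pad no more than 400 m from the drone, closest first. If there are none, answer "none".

Distances from (-63.50, 57.64):
B: √((-837.18)² + (-1093.02)²) = √(700870.3524 + 1194692.7204) = 1376.79 m
C: √((-215.36)² + (518.93)²) = √(46379.9296 + 269288.3449) = 561.84 m
D: √((-303.37)² + (-1163.52)²) = √(92033.3569 + 1353778.7904) = 1202.42 m
E: √((-263.12)² + (-61.46)²) = √(69232.1344 + 3777.3316) = 270.20 m
F: √((-389.49)² + (-648.79)²) = √(151702.4601 + 420928.4641) = 756.72 m
G: √((-296.02)² + (439.11)²) = √(87627.8404 + 192817.5921) = 529.57 m
H: √((124.46)² + (-648.71)²) = √(15490.2916 + 420824.6641) = 660.54 m
I: √((-49.68)² + (-1031.09)²) = √(2468.1024 + 1063146.5881) = 1032.29 m
J: √((99.11)² + (-1091.33)²) = √(9822.7921 + 1191001.1689) = 1095.82 m
K: √((-816.78)² + (-1209.70)²) = √(667129.5684 + 1463374.0900) = 1459.62 m
Threshold 400 m: E (270.20 m) is within range.

E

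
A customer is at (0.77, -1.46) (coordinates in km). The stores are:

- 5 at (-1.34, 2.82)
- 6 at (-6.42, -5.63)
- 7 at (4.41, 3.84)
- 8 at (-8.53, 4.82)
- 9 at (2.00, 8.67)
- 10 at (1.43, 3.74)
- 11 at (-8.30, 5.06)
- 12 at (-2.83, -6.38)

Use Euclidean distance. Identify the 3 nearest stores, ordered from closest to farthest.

Distances from (0.77, -1.46):
5: √((-2.11)² + (4.28)²) = √(4.4521 + 18.3184) = 4.77 km
6: √((-7.19)² + (-4.17)²) = √(51.6961 + 17.3889) = 8.31 km
7: √((3.64)² + (5.30)²) = √(13.2496 + 28.0900) = 6.43 km
8: √((-9.30)² + (6.28)²) = √(86.4900 + 39.4384) = 11.22 km
9: √((1.23)² + (10.13)²) = √(1.5129 + 102.6169) = 10.20 km
10: √((0.66)² + (5.20)²) = √(0.4356 + 27.0400) = 5.24 km
11: √((-9.07)² + (6.52)²) = √(82.2649 + 42.5104) = 11.17 km
12: √((-3.60)² + (-4.92)²) = √(12.9600 + 24.2064) = 6.10 km
Sorted: 5 (4.77 km) < 10 (5.24 km) < 12 (6.10 km) < 7 (6.43 km) < 6 (8.31 km) < …

5, 10, 12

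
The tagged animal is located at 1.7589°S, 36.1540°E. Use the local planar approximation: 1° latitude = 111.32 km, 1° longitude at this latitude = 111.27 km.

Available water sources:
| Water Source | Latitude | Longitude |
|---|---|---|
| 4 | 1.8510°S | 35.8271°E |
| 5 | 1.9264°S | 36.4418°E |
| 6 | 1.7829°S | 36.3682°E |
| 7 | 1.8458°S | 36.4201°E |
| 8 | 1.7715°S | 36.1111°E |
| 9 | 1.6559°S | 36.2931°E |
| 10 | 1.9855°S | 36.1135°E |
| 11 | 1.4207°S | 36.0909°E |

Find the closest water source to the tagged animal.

Distances from 1.7589°S, 36.1540°E:
4: 37.7915 km
5: 37.0565 km
6: 23.9833 km
7: 31.1492 km
8: 4.9753 km
9: 19.2620 km
10: 25.6245 km
11: 38.2975 km
Minimum: 8 at 4.9753 km.

8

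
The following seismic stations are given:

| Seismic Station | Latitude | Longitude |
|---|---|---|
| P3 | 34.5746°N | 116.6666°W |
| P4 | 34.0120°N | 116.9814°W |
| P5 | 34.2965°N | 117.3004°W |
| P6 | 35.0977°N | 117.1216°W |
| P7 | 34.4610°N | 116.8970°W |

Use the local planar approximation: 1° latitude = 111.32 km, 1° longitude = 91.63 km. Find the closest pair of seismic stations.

P3 and P7

Pairwise distances:
P3–P7: 24.6093 km
P5–P7: 41.2509 km
P4–P5: 43.0977 km
P4–P7: 50.5774 km
P3–P5: 65.8112 km
P3–P4: 68.9521 km
P3–P6: 71.6177 km
P6–P7: 73.8048 km
P5–P6: 90.6819 km
P4–P6: 121.5410 km
Closest pair: P3–P7 at 24.6093 km.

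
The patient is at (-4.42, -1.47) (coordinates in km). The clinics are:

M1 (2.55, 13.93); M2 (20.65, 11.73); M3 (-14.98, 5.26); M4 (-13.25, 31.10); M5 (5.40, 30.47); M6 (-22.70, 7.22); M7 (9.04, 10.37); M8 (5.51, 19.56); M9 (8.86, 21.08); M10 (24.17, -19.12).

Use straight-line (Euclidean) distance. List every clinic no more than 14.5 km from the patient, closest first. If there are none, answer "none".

M3

Distances from (-4.42, -1.47):
M1: √((6.97)² + (15.40)²) = √(48.5809 + 237.1600) = 16.90 km
M2: √((25.07)² + (13.20)²) = √(628.5049 + 174.2400) = 28.33 km
M3: √((-10.56)² + (6.73)²) = √(111.5136 + 45.2929) = 12.52 km
M4: √((-8.83)² + (32.57)²) = √(77.9689 + 1060.8049) = 33.75 km
M5: √((9.82)² + (31.94)²) = √(96.4324 + 1020.1636) = 33.42 km
M6: √((-18.28)² + (8.69)²) = √(334.1584 + 75.5161) = 20.24 km
M7: √((13.46)² + (11.84)²) = √(181.1716 + 140.1856) = 17.93 km
M8: √((9.93)² + (21.03)²) = √(98.6049 + 442.2609) = 23.26 km
M9: √((13.28)² + (22.55)²) = √(176.3584 + 508.5025) = 26.17 km
M10: √((28.59)² + (-17.65)²) = √(817.3881 + 311.5225) = 33.60 km
Threshold 14.5 km: M3 (12.52 km) is within range.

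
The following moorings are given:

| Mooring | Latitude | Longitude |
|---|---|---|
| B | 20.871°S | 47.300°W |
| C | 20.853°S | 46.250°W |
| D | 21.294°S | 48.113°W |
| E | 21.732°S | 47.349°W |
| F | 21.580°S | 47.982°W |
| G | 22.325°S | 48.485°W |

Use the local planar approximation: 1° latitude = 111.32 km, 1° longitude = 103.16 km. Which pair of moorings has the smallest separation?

Pairwise distances:
B–C: 108.337 km
B–D: 96.184 km
B–E: 95.980 km
B–F: 105.731 km
B–G: 202.835 km
C–D: 198.358 km
C–E: 149.760 km
C–F: 196.147 km
C–G: 282.861 km
D–E: 92.677 km
D–F: 34.587 km
D–G: 121.017 km
E–F: 67.457 km
E–G: 134.503 km
F–G: 97.829 km
Closest pair: D–F at 34.587 km.

D and F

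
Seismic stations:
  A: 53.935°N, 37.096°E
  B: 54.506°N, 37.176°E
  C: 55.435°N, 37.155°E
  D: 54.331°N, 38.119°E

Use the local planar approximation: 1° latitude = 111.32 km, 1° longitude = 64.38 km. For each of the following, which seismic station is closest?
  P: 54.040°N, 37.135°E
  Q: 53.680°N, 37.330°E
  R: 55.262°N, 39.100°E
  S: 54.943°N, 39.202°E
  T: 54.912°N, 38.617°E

P→A; Q→A; R→D; S→D; T→D

P at 54.040°N, 37.135°E:
  A: √((-0.105·111.32)² + (-0.039·64.38)²) = √(136.62337 + 6.30422) = 11.955 km
  B: √((0.466·111.32)² + (0.041·64.38)²) = √(2691.02808 + 6.96738) = 51.942 km
  C: √((1.395·111.32)² + (0.020·64.38)²) = √(24115.41891 + 1.65791) = 155.297 km
  D: √((0.291·111.32)² + (0.984·64.38)²) = √(1049.37901 + 4013.21236) = 71.152 km
  → nearest: A (11.955 km)
Q at 53.680°N, 37.330°E:
  A: √((0.255·111.32)² + (-0.234·64.38)²) = √(805.79906 + 226.95181) = 32.136 km
  B: √((0.826·111.32)² + (-0.154·64.38)²) = √(8454.86135 + 98.29771) = 92.483 km
  C: √((1.755·111.32)² + (-0.175·64.38)²) = √(38168.10840 + 126.93402) = 195.691 km
  D: √((0.651·111.32)² + (0.789·64.38)²) = √(5251.80234 + 2580.21533) = 88.499 km
  → nearest: A (32.136 km)
R at 55.262°N, 39.100°E:
  A: √((-1.327·111.32)² + (-2.004·64.38)²) = √(21821.68292 + 16645.52047) = 196.131 km
  B: √((-0.756·111.32)² + (-1.924·64.38)²) = √(7082.55550 + 15343.06342) = 149.752 km
  C: √((0.173·111.32)² + (-1.945·64.38)²) = √(370.88443 + 15679.82300) = 126.691 km
  D: √((-0.931·111.32)² + (-0.981·64.38)²) = √(10741.02574 + 3988.77886) = 121.366 km
  → nearest: D (121.366 km)
S at 54.943°N, 39.202°E:
  A: √((-1.008·111.32)² + (-2.106·64.38)²) = √(12591.20978 + 18383.09698) = 175.995 km
  B: √((-0.437·111.32)² + (-2.026·64.38)²) = √(2366.51504 + 17012.99705) = 139.210 km
  C: √((0.492·111.32)² + (-2.047·64.38)²) = √(2999.69156 + 17367.51290) = 142.714 km
  D: √((-0.612·111.32)² + (-1.083·64.38)²) = √(4641.40258 + 4861.37203) = 97.482 km
  → nearest: D (97.482 km)
T at 54.912°N, 38.617°E:
  A: √((-0.977·111.32)² + (-1.521·64.38)²) = √(11828.65929 + 9588.71417) = 146.347 km
  B: √((-0.406·111.32)² + (-1.441·64.38)²) = √(2042.67118 + 8606.56606) = 103.195 km
  C: √((0.523·111.32)² + (-1.462·64.38)²) = √(3389.61032 + 8859.24455) = 110.675 km
  D: √((-0.581·111.32)² + (-0.498·64.38)²) = √(4183.10398 + 1027.92311) = 72.187 km
  → nearest: D (72.187 km)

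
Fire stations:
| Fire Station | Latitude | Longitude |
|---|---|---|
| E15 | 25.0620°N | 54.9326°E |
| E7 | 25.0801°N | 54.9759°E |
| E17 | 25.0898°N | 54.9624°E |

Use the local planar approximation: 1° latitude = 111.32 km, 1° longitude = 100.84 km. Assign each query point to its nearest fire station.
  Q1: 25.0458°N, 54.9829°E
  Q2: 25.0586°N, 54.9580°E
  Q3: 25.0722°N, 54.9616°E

Q1→E7; Q2→E15; Q3→E7

Q1 at 25.0458°N, 54.9829°E:
  E15: 5.3833 km
  E7: 3.8830 km
  E17: 5.3164 km
  → nearest: E7 (3.8830 km)
Q2 at 25.0586°N, 54.9580°E:
  E15: 2.5891 km
  E7: 2.9977 km
  E17: 3.5014 km
  → nearest: E15 (2.5891 km)
Q3 at 25.0722°N, 54.9616°E:
  E15: 3.1371 km
  E7: 1.6890 km
  E17: 1.9609 km
  → nearest: E7 (1.6890 km)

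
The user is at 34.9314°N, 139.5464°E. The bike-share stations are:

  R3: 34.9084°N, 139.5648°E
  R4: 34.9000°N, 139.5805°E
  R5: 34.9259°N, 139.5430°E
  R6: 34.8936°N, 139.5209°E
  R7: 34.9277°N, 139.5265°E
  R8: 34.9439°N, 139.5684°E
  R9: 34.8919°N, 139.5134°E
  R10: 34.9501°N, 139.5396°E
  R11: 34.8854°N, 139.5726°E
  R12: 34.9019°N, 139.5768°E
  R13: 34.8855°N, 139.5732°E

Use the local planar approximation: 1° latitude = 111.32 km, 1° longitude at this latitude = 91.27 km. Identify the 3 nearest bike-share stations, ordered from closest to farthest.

R5, R7, R10

Distances from 34.9314°N, 139.5464°E:
R3: √((-0.0230·111.32)² + (0.0184·91.27)²) = √(6.555443 + 2.820277) = 3.0620 km
R4: √((-0.0314·111.32)² + (0.0341·91.27)²) = √(12.218157 + 9.686455) = 4.6802 km
R5: √((-0.0055·111.32)² + (-0.0034·91.27)²) = √(0.374862 + 0.096297) = 0.6864 km
R6: √((-0.0378·111.32)² + (-0.0255·91.27)²) = √(17.706389 + 5.416721) = 4.8086 km
R7: √((-0.0037·111.32)² + (-0.0199·91.27)²) = √(0.169648 + 3.298848) = 1.8624 km
R8: √((0.0125·111.32)² + (0.0220·91.27)²) = √(1.936272 + 4.031823) = 2.4430 km
R9: √((-0.0395·111.32)² + (-0.0330·91.27)²) = √(19.334840 + 9.071602) = 5.3298 km
R10: √((0.0187·111.32)² + (-0.0068·91.27)²) = √(4.333408 + 0.385189) = 2.1722 km
R11: √((-0.0460·111.32)² + (0.0262·91.27)²) = √(26.221773 + 5.718191) = 5.6515 km
R12: √((-0.0295·111.32)² + (0.0304·91.27)²) = √(10.784262 + 7.698450) = 4.2992 km
R13: √((-0.0459·111.32)² + (0.0268·91.27)²) = √(26.107890 + 5.983092) = 5.6649 km
Sorted: R5 (0.6864 km) < R7 (1.8624 km) < R10 (2.1722 km) < R8 (2.4430 km) < R3 (3.0620 km) < …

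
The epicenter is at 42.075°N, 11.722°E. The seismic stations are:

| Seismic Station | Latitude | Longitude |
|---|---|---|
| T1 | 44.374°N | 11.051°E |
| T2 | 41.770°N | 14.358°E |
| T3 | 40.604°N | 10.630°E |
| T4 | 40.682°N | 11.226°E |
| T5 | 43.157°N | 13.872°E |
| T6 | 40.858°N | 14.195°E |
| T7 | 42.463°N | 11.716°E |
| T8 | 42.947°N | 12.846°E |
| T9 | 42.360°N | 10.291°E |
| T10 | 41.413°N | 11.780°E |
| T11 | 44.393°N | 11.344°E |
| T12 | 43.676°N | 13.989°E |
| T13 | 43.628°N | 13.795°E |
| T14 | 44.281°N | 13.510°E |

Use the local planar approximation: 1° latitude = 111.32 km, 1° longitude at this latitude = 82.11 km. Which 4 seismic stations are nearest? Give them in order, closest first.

Distances from 42.075°N, 11.722°E:
T1: √((2.299·111.32)² + (-0.671·82.11)²) = √(65497.44183 + 3035.54828) = 261.788 km
T2: √((-0.305·111.32)² + (2.636·82.11)²) = √(1152.77905 + 46847.12205) = 219.089 km
T3: √((-1.471·111.32)² + (-1.092·82.11)²) = √(26814.62580 + 8039.65442) = 186.693 km
T4: √((-1.393·111.32)² + (-0.496·82.11)²) = √(24046.32033 + 1658.65269) = 160.328 km
T5: √((1.082·111.32)² + (2.150·82.11)²) = √(14507.77852 + 31165.13583) = 213.712 km
T6: √((-1.217·111.32)² + (2.473·82.11)²) = √(18353.86580 + 41232.56355) = 244.103 km
T7: √((0.388·111.32)² + (-0.006·82.11)²) = √(1865.56269 + 0.24271) = 43.195 km
T8: √((0.872·111.32)² + (1.124·82.11)²) = √(9422.78681 + 8517.74681) = 133.942 km
T9: √((0.285·111.32)² + (-1.431·82.11)²) = √(1006.55177 + 13806.11135) = 121.707 km
T10: √((-0.662·111.32)² + (0.058·82.11)²) = √(5430.78205 + 22.68026) = 73.848 km
T11: √((2.318·111.32)² + (-0.378·82.11)²) = √(66584.51774 + 963.33137) = 259.900 km
T12: √((1.601·111.32)² + (2.267·82.11)²) = √(31763.55179 + 34649.35419) = 257.707 km
T13: √((1.553·111.32)² + (2.073·82.11)²) = √(29887.48057 + 28972.81601) = 242.611 km
T14: √((2.206·111.32)² + (1.788·82.11)²) = √(60305.56789 + 21553.96301) = 286.111 km
Sorted: T7 (43.195 km) < T10 (73.848 km) < T9 (121.707 km) < T8 (133.942 km) < T4 (160.328 km) < T3 (186.693 km) < …

T7, T10, T9, T8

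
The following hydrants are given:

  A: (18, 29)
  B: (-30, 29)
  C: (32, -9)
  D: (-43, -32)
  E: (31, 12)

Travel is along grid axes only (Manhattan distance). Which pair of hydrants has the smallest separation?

C and E

Pairwise distances:
A–B: 48
A–C: 52
A–D: 122
A–E: 30
B–C: 100
B–D: 74
B–E: 78
C–D: 98
C–E: 22
D–E: 118
Closest pair: C–E at 22.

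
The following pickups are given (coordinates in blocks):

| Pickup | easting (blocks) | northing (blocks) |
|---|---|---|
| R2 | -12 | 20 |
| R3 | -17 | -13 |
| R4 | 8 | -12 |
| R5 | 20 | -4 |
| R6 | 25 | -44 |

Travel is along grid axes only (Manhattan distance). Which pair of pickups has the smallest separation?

R4 and R5

Pairwise distances:
R2–R3: 38 blocks
R2–R4: 52 blocks
R2–R5: 56 blocks
R2–R6: 101 blocks
R3–R4: 26 blocks
R3–R5: 46 blocks
R3–R6: 73 blocks
R4–R5: 20 blocks
R4–R6: 49 blocks
R5–R6: 45 blocks
Closest pair: R4–R5 at 20 blocks.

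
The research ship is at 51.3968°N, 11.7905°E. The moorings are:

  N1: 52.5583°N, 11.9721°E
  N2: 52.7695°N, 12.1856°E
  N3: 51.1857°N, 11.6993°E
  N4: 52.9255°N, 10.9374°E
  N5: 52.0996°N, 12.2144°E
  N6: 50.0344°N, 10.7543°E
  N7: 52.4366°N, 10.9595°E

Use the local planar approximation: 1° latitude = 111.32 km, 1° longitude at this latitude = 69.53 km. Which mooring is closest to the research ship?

Distances from 51.3968°N, 11.7905°E:
N1: 129.9132 km
N2: 155.2587 km
N3: 24.3402 km
N4: 180.2162 km
N5: 83.6034 km
N6: 167.9055 km
N7: 129.3702 km
Minimum: N3 at 24.3402 km.

N3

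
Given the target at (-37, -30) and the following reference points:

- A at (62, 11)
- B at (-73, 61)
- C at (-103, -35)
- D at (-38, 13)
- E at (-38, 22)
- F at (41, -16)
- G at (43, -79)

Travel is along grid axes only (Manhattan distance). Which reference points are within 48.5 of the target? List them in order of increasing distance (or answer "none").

Distances from (-37, -30):
A: |99| + |41| = 99 + 41 = 140
B: |-36| + |91| = 36 + 91 = 127
C: |-66| + |-5| = 66 + 5 = 71
D: |-1| + |43| = 1 + 43 = 44
E: |-1| + |52| = 1 + 52 = 53
F: |78| + |14| = 78 + 14 = 92
G: |80| + |-49| = 80 + 49 = 129
Threshold 48.5: D (44) is within range.

D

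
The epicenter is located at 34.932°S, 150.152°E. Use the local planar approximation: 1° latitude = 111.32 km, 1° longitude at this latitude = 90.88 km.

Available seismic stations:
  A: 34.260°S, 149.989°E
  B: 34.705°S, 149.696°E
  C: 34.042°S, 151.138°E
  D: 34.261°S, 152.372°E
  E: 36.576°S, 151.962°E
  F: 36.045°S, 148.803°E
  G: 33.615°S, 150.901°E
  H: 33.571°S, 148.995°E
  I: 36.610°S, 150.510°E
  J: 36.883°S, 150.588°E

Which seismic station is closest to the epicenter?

Distances from 34.932°S, 150.152°E:
A: √((0.672·111.32)² + (-0.163·90.88)²) = √(5596.09323 + 219.43800) = 76.260 km
B: √((0.227·111.32)² + (-0.456·90.88)²) = √(638.55471 + 1717.37969) = 48.538 km
C: √((0.890·111.32)² + (0.986·90.88)²) = √(9815.81600 + 8029.53631) = 133.586 km
D: √((0.671·111.32)² + (2.220·90.88)²) = √(5579.45059 + 40704.51511) = 215.137 km
E: √((-1.644·111.32)² + (1.810·90.88)²) = √(33492.68938 + 27057.88125) = 246.070 km
F: √((-1.113·111.32)² + (-1.349·90.88)²) = √(15351.00185 + 15030.05383) = 174.302 km
G: √((1.317·111.32)² + (0.749·90.88)²) = √(21494.03468 + 4633.40510) = 161.640 km
H: √((1.361·111.32)² + (-1.157·90.88)²) = √(22954.22560 + 11056.13555) = 184.419 km
I: √((-1.678·111.32)² + (0.358·90.88)²) = √(34892.35708 + 1058.52883) = 189.607 km
J: √((-1.951·111.32)² + (0.436·90.88)²) = √(47169.46322 + 1570.03602) = 220.770 km
Minimum: B at 48.538 km.

B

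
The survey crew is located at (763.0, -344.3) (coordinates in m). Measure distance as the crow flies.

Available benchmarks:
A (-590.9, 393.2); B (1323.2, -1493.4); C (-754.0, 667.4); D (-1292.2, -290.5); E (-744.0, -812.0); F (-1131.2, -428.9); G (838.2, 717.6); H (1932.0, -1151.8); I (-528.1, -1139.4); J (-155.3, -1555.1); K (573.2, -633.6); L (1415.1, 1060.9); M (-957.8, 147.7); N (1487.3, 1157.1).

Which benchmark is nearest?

Distances from (763.0, -344.3):
A: √((-1353.9)² + (737.5)²) = √(1833045.210 + 543906.250) = 1541.7 m
B: √((560.2)² + (-1149.1)²) = √(313824.040 + 1320430.810) = 1278.4 m
C: √((-1517.0)² + (1011.7)²) = √(2301289.000 + 1023536.890) = 1823.4 m
D: √((-2055.2)² + (53.8)²) = √(4223847.040 + 2894.440) = 2055.9 m
E: √((-1507.0)² + (-467.7)²) = √(2271049.000 + 218743.290) = 1577.9 m
F: √((-1894.2)² + (-84.6)²) = √(3587993.640 + 7157.160) = 1896.1 m
G: √((75.2)² + (1061.9)²) = √(5655.040 + 1127631.610) = 1064.6 m
H: √((1169.0)² + (-807.5)²) = √(1366561.000 + 652056.250) = 1420.8 m
I: √((-1291.1)² + (-795.1)²) = √(1666939.210 + 632184.010) = 1516.3 m
J: √((-918.3)² + (-1210.8)²) = √(843274.890 + 1466036.640) = 1519.6 m
K: √((-189.8)² + (-289.3)²) = √(36024.040 + 83694.490) = 346.0 m
L: √((652.1)² + (1405.2)²) = √(425234.410 + 1974587.040) = 1549.1 m
M: √((-1720.8)² + (492.0)²) = √(2961152.640 + 242064.000) = 1789.8 m
N: √((724.3)² + (1501.4)²) = √(524610.490 + 2254201.960) = 1667.0 m
Minimum: K at 346.0 m.

K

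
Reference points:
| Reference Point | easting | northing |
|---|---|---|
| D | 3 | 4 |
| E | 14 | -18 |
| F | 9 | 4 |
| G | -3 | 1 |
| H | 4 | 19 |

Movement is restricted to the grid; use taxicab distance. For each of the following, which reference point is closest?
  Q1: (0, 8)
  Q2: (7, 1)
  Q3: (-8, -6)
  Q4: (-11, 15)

Q1→D; Q2→F; Q3→G; Q4→H

Q1 at (0, 8):
  D: 7
  E: 40
  F: 13
  G: 10
  H: 15
  → nearest: D (7)
Q2 at (7, 1):
  D: 7
  E: 26
  F: 5
  G: 10
  H: 21
  → nearest: F (5)
Q3 at (-8, -6):
  D: 21
  E: 34
  F: 27
  G: 12
  H: 37
  → nearest: G (12)
Q4 at (-11, 15):
  D: 25
  E: 58
  F: 31
  G: 22
  H: 19
  → nearest: H (19)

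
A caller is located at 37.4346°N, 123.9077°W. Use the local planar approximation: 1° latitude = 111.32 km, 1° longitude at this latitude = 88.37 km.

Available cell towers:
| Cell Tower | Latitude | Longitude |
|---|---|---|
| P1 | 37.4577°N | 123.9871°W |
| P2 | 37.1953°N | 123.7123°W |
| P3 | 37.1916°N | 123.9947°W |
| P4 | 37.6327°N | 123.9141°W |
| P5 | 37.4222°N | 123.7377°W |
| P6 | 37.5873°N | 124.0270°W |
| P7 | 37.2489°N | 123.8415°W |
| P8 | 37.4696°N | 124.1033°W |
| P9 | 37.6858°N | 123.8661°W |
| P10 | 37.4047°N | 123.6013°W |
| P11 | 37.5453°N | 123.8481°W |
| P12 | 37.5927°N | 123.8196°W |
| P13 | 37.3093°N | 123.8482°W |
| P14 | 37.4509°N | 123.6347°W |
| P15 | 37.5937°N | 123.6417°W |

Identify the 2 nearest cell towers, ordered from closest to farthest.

Distances from 37.4346°N, 123.9077°W:
P1: 7.4729 km
P2: 31.7458 km
P3: 28.1221 km
P4: 22.0597 km
P5: 15.0862 km
P6: 20.0024 km
P7: 21.4840 km
P8: 17.7188 km
P9: 28.2042 km
P10: 27.2804 km
P11: 13.4015 km
P12: 19.2448 km
P13: 14.9065 km
P14: 24.1932 km
P15: 29.4318 km
Sorted: P1 (7.4729 km) < P11 (13.4015 km) < P13 (14.9065 km) < P5 (15.0862 km) < …

P1, P11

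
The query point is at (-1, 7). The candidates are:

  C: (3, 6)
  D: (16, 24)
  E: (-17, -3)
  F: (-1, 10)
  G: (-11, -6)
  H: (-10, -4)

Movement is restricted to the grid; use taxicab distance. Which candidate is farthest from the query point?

Distances from (-1, 7):
C: |4| + |-1| = 4 + 1 = 5
D: |17| + |17| = 17 + 17 = 34
E: |-16| + |-10| = 16 + 10 = 26
F: |0| + |3| = 0 + 3 = 3
G: |-10| + |-13| = 10 + 13 = 23
H: |-9| + |-11| = 9 + 11 = 20
Maximum: D at 34.

D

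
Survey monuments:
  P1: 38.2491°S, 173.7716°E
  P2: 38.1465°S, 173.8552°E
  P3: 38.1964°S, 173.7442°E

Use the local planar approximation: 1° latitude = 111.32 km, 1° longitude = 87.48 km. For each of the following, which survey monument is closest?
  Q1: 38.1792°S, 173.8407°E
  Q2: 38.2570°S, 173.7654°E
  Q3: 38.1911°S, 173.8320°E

Q1→P2; Q2→P1; Q3→P2

Q1 at 38.1792°S, 173.8407°E:
  P1: √((-0.0699·111.32)² + (-0.0691·87.48)²) = √(60.548132 + 36.540429) = 9.8534 km
  P2: √((0.0327·111.32)² + (0.0145·87.48)²) = √(13.250794 + 1.608991) = 3.8548 km
  P3: √((-0.0172·111.32)² + (-0.0965·87.48)²) = √(3.666091 + 71.264325) = 8.6562 km
  → nearest: P2 (3.8548 km)
Q2 at 38.2570°S, 173.7654°E:
  P1: √((0.0079·111.32)² + (0.0062·87.48)²) = √(0.773394 + 0.294172) = 1.0332 km
  P2: √((0.1105·111.32)² + (0.0898·87.48)²) = √(151.311157 + 61.712085) = 14.5953 km
  P3: √((0.0606·111.32)² + (-0.0212·87.48)²) = √(45.508408 + 3.439452) = 6.9963 km
  → nearest: P1 (1.0332 km)
Q3 at 38.1911°S, 173.8320°E:
  P1: √((-0.0580·111.32)² + (-0.0604·87.48)²) = √(41.687167 + 27.918458) = 8.3430 km
  P2: √((0.0446·111.32)² + (0.0232·87.48)²) = √(24.649954 + 4.119016) = 5.3637 km
  P3: √((-0.0053·111.32)² + (-0.0878·87.48)²) = √(0.348095 + 58.993828) = 7.7034 km
  → nearest: P2 (5.3637 km)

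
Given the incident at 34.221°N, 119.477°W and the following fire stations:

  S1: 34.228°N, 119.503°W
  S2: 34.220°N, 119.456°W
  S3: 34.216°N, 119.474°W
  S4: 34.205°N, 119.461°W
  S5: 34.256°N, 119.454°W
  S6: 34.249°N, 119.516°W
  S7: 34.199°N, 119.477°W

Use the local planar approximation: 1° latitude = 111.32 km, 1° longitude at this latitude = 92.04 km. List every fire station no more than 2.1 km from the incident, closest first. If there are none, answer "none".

S3, S2

Distances from 34.221°N, 119.477°W:
S1: √((0.007·111.32)² + (-0.026·92.04)²) = √(0.60721 + 5.72664) = 2.517 km
S2: √((-0.001·111.32)² + (0.021·92.04)²) = √(0.01239 + 3.73587) = 1.936 km
S3: √((-0.005·111.32)² + (0.003·92.04)²) = √(0.30980 + 0.07624) = 0.621 km
S4: √((-0.016·111.32)² + (0.016·92.04)²) = √(3.17239 + 2.16867) = 2.311 km
S5: √((0.035·111.32)² + (0.023·92.04)²) = √(15.18037 + 4.48135) = 4.434 km
S6: √((0.028·111.32)² + (-0.039·92.04)²) = √(9.71544 + 12.88494) = 4.754 km
S7: √((-0.022·111.32)² + (0.000·92.04)²) = √(5.99780 + 0.00000) = 2.449 km
Threshold 2.1 km: S3 (0.621 km), S2 (1.936 km) are within range.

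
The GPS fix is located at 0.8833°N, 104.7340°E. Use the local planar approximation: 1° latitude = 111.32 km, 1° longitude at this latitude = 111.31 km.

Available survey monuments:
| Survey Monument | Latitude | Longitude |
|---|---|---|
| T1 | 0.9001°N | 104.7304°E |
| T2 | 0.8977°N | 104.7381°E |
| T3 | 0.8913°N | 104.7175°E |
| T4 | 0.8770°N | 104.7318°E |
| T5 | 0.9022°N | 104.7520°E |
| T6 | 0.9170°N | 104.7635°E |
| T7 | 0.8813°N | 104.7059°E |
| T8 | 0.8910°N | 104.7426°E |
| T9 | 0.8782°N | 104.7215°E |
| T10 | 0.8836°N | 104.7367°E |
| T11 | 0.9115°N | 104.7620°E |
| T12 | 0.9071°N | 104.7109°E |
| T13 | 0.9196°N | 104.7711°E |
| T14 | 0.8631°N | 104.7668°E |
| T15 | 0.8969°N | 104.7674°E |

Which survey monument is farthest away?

T13

Distances from 0.8833°N, 104.7340°E:
T1: √((0.0168·111.32)² + (-0.0036·111.31)²) = √(3.497558 + 0.160573) = 1.9126 km
T2: √((0.0144·111.32)² + (0.0041·111.31)²) = √(2.569635 + 0.208274) = 1.6667 km
T3: √((0.0080·111.32)² + (-0.0165·111.31)²) = √(0.793097 + 3.373155) = 2.0411 km
T4: √((-0.0063·111.32)² + (-0.0022·111.31)²) = √(0.491844 + 0.059967) = 0.7428 km
T5: √((0.0189·111.32)² + (0.0180·111.31)²) = √(4.426597 + 4.014333) = 2.9053 km
T6: √((0.0337·111.32)² + (0.0295·111.31)²) = √(14.073632 + 10.782324) = 4.9856 km
T7: √((-0.0020·111.32)² + (-0.0281·111.31)²) = √(0.049569 + 9.783202) = 3.1357 km
T8: √((0.0077·111.32)² + (0.0086·111.31)²) = √(0.734730 + 0.916358) = 1.2849 km
T9: √((-0.0051·111.32)² + (-0.0125·111.31)²) = √(0.322320 + 1.935924) = 1.5027 km
T10: √((0.0003·111.32)² + (0.0027·111.31)²) = √(0.001115 + 0.090322) = 0.3024 km
T11: √((0.0282·111.32)² + (0.0280·111.31)²) = √(9.854727 + 9.713694) = 4.4236 km
T12: √((0.0238·111.32)² + (-0.0231·111.31)²) = √(7.019405 + 6.611383) = 3.6920 km
T13: √((0.0363·111.32)² + (0.0371·111.31)²) = √(16.329002 + 17.053604) = 5.7778 km
T14: √((-0.0202·111.32)² + (0.0328·111.31)²) = √(5.056490 + 13.329567) = 4.2879 km
T15: √((0.0136·111.32)² + (0.0334·111.31)²) = √(2.292051 + 13.821695) = 4.0142 km
Maximum: T13 at 5.7778 km.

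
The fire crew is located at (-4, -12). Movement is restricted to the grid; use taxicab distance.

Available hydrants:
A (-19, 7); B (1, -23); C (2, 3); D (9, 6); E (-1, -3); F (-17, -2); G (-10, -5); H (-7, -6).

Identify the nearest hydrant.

Distances from (-4, -12):
A: |-15| + |19| = 15 + 19 = 34
B: |5| + |-11| = 5 + 11 = 16
C: |6| + |15| = 6 + 15 = 21
D: |13| + |18| = 13 + 18 = 31
E: |3| + |9| = 3 + 9 = 12
F: |-13| + |10| = 13 + 10 = 23
G: |-6| + |7| = 6 + 7 = 13
H: |-3| + |6| = 3 + 6 = 9
Minimum: H at 9.

H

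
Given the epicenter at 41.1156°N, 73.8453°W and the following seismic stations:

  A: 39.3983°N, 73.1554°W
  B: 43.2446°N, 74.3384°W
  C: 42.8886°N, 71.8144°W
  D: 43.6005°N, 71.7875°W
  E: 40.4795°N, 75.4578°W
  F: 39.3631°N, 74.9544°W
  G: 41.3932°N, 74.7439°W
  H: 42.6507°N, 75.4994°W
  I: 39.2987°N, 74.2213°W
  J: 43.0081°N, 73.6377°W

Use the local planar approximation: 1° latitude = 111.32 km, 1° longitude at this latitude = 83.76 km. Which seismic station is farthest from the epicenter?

D

Distances from 41.1156°N, 73.8453°W:
A: √((-1.7173·111.32)² + (0.6899·83.76)²) = √(36545.906196 + 3339.224570) = 199.7126 km
B: √((2.1290·111.32)² + (-0.4931·83.76)²) = √(56169.132720 + 1705.859830) = 240.5722 km
C: √((1.7730·111.32)² + (2.0309·83.76)²) = √(38955.059007 + 28936.794264) = 260.5607 km
D: √((2.4849·111.32)² + (2.0578·83.76)²) = √(76518.108781 + 29708.427390) = 325.9241 km
E: √((-0.6361·111.32)² + (-1.6125·83.76)²) = √(5014.148437 + 18242.013969) = 152.4997 km
F: √((-1.7525·111.32)² + (-1.1091·83.76)²) = √(38059.444797 + 8630.078536) = 216.0776 km
G: √((0.2776·111.32)² + (-0.8986·83.76)²) = √(954.960304 + 5665.081548) = 81.3636 km
H: √((1.5351·111.32)² + (-1.6541·83.76)²) = √(29202.480238 + 19195.386480) = 219.9952 km
I: √((-1.8169·111.32)² + (-0.3760·83.76)²) = √(40908.018639 + 991.856919) = 204.6946 km
J: √((1.8925·111.32)² + (0.2076·83.76)²) = √(44383.155064 + 302.362575) = 211.3895 km
Maximum: D at 325.9241 km.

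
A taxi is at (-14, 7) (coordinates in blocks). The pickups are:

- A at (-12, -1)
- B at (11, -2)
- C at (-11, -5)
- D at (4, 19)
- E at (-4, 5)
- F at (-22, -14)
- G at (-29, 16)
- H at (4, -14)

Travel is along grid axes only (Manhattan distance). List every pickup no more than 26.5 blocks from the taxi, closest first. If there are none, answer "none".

A, E, C, G

Distances from (-14, 7):
A: |2| + |-8| = 2 + 8 = 10 blocks
B: |25| + |-9| = 25 + 9 = 34 blocks
C: |3| + |-12| = 3 + 12 = 15 blocks
D: |18| + |12| = 18 + 12 = 30 blocks
E: |10| + |-2| = 10 + 2 = 12 blocks
F: |-8| + |-21| = 8 + 21 = 29 blocks
G: |-15| + |9| = 15 + 9 = 24 blocks
H: |18| + |-21| = 18 + 21 = 39 blocks
Threshold 26.5 blocks: A (10 blocks), E (12 blocks), C (15 blocks), G (24 blocks) are within range.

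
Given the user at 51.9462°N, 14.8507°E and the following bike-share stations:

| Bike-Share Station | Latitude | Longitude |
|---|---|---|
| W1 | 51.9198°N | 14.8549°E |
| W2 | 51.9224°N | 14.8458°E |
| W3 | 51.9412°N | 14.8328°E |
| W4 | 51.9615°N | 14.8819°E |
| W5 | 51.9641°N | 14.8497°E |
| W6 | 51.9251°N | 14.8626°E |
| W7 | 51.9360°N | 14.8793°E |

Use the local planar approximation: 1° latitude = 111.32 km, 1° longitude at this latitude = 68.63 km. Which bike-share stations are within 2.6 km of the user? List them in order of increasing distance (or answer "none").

Distances from 51.9462°N, 14.8507°E:
W1: 2.9529 km
W2: 2.6707 km
W3: 1.3487 km
W4: 2.7360 km
W5: 1.9938 km
W6: 2.4868 km
W7: 2.2676 km
Threshold 2.6 km: W3 (1.3487 km), W5 (1.9938 km), W7 (2.2676 km), W6 (2.4868 km) are within range.

W3, W5, W7, W6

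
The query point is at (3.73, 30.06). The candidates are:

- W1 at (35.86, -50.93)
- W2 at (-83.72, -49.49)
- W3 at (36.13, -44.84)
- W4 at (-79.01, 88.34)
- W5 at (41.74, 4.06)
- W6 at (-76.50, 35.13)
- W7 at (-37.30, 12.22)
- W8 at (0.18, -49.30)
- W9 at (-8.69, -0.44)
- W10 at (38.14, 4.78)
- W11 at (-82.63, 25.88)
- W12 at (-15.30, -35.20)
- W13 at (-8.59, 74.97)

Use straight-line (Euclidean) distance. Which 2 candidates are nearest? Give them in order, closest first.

Distances from (3.73, 30.06):
W1: √((32.13)² + (-80.99)²) = √(1032.3369 + 6559.3801) = 87.13
W2: √((-87.45)² + (-79.55)²) = √(7647.5025 + 6328.2025) = 118.22
W3: √((32.40)² + (-74.90)²) = √(1049.7600 + 5610.0100) = 81.61
W4: √((-82.74)² + (58.28)²) = √(6845.9076 + 3396.5584) = 101.21
W5: √((38.01)² + (-26.00)²) = √(1444.7601 + 676.0000) = 46.05
W6: √((-80.23)² + (5.07)²) = √(6436.8529 + 25.7049) = 80.39
W7: √((-41.03)² + (-17.84)²) = √(1683.4609 + 318.2656) = 44.74
W8: √((-3.55)² + (-79.36)²) = √(12.6025 + 6298.0096) = 79.44
W9: √((-12.42)² + (-30.50)²) = √(154.2564 + 930.2500) = 32.93
W10: √((34.41)² + (-25.28)²) = √(1184.0481 + 639.0784) = 42.70
W11: √((-86.36)² + (-4.18)²) = √(7458.0496 + 17.4724) = 86.46
W12: √((-19.03)² + (-65.26)²) = √(362.1409 + 4258.8676) = 67.98
W13: √((-12.32)² + (44.91)²) = √(151.7824 + 2016.9081) = 46.57
Sorted: W9 (32.93) < W10 (42.70) < W7 (44.74) < W5 (46.05) < …

W9, W10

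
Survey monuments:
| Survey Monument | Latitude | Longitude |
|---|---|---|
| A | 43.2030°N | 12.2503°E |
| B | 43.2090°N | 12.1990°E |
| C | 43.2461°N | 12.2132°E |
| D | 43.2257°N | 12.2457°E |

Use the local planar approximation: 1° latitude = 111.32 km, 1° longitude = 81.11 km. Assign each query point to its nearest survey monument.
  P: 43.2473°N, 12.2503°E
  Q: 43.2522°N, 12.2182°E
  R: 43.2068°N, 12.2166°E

P at 43.2473°N, 12.2503°E:
  A: 4.9315 km
  B: 5.9575 km
  C: 3.0121 km
  D: 2.4333 km
  → nearest: D (2.4333 km)
Q at 43.2522°N, 12.2182°E:
  A: 6.0643 km
  B: 5.0549 km
  C: 0.7909 km
  D: 3.6983 km
  → nearest: C (0.7909 km)
R at 43.2068°N, 12.2166°E:
  A: 2.7659 km
  B: 1.4484 km
  C: 4.3836 km
  D: 3.1619 km
  → nearest: B (1.4484 km)

P→D; Q→C; R→B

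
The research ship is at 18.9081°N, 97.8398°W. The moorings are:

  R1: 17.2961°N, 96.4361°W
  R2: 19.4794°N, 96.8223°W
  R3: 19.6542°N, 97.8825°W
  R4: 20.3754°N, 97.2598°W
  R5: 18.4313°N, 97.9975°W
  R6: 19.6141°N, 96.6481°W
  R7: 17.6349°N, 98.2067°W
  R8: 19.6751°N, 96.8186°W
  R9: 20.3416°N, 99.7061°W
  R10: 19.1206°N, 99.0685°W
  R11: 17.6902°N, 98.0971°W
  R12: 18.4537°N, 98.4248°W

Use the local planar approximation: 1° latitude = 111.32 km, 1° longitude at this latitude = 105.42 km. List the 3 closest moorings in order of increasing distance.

Distances from 18.9081°N, 97.8398°W:
R1: 232.5920 km
R2: 124.7010 km
R3: 83.1777 km
R4: 174.4088 km
R5: 55.6200 km
R6: 148.1868 km
R7: 146.9155 km
R8: 137.4036 km
R9: 253.3251 km
R10: 131.6719 km
R11: 138.2634 km
R12: 79.7621 km
Sorted: R5 (55.6200 km) < R12 (79.7621 km) < R3 (83.1777 km) < R2 (124.7010 km) < R10 (131.6719 km) < …

R5, R12, R3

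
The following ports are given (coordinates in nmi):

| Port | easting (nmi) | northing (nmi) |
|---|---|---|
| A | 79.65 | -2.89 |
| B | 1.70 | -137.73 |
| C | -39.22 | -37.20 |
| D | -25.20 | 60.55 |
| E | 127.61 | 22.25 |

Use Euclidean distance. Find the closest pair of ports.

Pairwise distances:
A–B: √((-77.95)² + (-134.84)²) = √(6076.2025 + 18181.8256) = 155.75 nmi
A–C: √((-118.87)² + (-34.31)²) = √(14130.0769 + 1177.1761) = 123.72 nmi
A–D: √((-104.85)² + (63.44)²) = √(10993.5225 + 4024.6336) = 122.55 nmi
A–E: √((47.96)² + (25.14)²) = √(2300.1616 + 632.0196) = 54.15 nmi
B–C: √((-40.92)² + (100.53)²) = √(1674.4464 + 10106.2809) = 108.54 nmi
B–D: √((-26.90)² + (198.28)²) = √(723.6100 + 39314.9584) = 200.10 nmi
B–E: √((125.91)² + (159.98)²) = √(15853.3281 + 25593.6004) = 203.59 nmi
C–D: √((14.02)² + (97.75)²) = √(196.5604 + 9555.0625) = 98.75 nmi
C–E: √((166.83)² + (59.45)²) = √(27832.2489 + 3534.3025) = 177.11 nmi
D–E: √((152.81)² + (-38.30)²) = √(23350.8961 + 1466.8900) = 157.54 nmi
Closest pair: A–E at 54.15 nmi.

A and E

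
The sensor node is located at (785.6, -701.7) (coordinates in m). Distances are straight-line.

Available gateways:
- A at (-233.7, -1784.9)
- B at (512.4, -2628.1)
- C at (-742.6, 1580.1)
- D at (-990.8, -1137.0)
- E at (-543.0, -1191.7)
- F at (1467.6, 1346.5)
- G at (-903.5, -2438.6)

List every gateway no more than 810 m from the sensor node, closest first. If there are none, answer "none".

none

Distances from (785.6, -701.7):
A: √((-1019.3)² + (-1083.2)²) = √(1038972.490 + 1173322.240) = 1487.4 m
B: √((-273.2)² + (-1926.4)²) = √(74638.240 + 3711016.960) = 1945.7 m
C: √((-1528.2)² + (2281.8)²) = √(2335395.240 + 5206611.240) = 2746.3 m
D: √((-1776.4)² + (-435.3)²) = √(3155596.960 + 189486.090) = 1829.0 m
E: √((-1328.6)² + (-490.0)²) = √(1765177.960 + 240100.000) = 1416.1 m
F: √((682.0)² + (2048.2)²) = √(465124.000 + 4195123.240) = 2158.8 m
G: √((-1689.1)² + (-1736.9)²) = √(2853058.810 + 3016821.610) = 2422.8 m
Threshold 810 m: none within range.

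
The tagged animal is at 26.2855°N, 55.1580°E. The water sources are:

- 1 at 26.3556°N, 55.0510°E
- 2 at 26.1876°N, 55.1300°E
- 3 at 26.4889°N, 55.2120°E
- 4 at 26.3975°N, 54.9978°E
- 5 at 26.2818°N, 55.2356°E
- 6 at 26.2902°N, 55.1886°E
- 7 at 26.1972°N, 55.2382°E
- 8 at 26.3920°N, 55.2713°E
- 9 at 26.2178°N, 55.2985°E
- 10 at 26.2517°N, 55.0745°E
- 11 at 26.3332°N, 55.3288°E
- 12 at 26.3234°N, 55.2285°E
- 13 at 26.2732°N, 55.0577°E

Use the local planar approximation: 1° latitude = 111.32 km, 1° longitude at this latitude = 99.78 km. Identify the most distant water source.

3

Distances from 26.2855°N, 55.1580°E:
1: √((0.0701·111.32)² + (-0.1070·99.78)²) = √(60.895112 + 113.986798) = 13.2243 km
2: √((-0.0979·111.32)² + (-0.0280·99.78)²) = √(118.771374 + 7.805542) = 11.2506 km
3: √((0.2034·111.32)² + (0.0540·99.78)²) = √(512.682263 + 29.031837) = 23.2748 km
4: √((0.1120·111.32)² + (-0.1602·99.78)²) = √(155.447034 + 255.512424) = 20.2721 km
5: √((-0.0037·111.32)² + (0.0776·99.78)²) = √(0.169648 + 59.952934) = 7.7539 km
6: √((0.0047·111.32)² + (0.0306·99.78)²) = √(0.273742 + 9.322445) = 3.0978 km
7: √((-0.0883·111.32)² + (0.0802·99.78)²) = √(96.620171 + 64.037702) = 12.6751 km
8: √((0.1065·111.32)² + (0.1133·99.78)²) = √(140.554777 + 127.804698) = 16.3817 km
9: √((-0.0677·111.32)² + (0.1405·99.78)²) = √(56.796782 + 196.534884) = 15.9164 km
10: √((-0.0338·111.32)² + (-0.0835·99.78)²) = √(14.157279 + 69.416058) = 9.1418 km
11: √((0.0477·111.32)² + (0.1708·99.78)²) = √(28.195718 + 290.444216) = 17.8505 km
12: √((0.0379·111.32)² + (0.0705·99.78)²) = √(17.800197 + 49.484050) = 8.2027 km
13: √((-0.0123·111.32)² + (-0.1003·99.78)²) = √(1.874807 + 100.158743) = 10.1012 km
Maximum: 3 at 23.2748 km.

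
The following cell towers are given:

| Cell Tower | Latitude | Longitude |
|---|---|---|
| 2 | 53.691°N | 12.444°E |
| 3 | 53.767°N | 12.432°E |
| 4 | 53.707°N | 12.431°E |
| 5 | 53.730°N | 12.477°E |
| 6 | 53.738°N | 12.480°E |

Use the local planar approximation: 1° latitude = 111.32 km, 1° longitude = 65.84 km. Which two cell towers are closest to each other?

5 and 6

Pairwise distances:
2–3: 8.497 km
2–4: 1.976 km
2–5: 4.855 km
2–6: 5.744 km
3–4: 6.680 km
3–5: 5.074 km
3–6: 4.518 km
4–5: 3.966 km
4–6: 4.724 km
5–6: 0.912 km
Closest pair: 5–6 at 0.912 km.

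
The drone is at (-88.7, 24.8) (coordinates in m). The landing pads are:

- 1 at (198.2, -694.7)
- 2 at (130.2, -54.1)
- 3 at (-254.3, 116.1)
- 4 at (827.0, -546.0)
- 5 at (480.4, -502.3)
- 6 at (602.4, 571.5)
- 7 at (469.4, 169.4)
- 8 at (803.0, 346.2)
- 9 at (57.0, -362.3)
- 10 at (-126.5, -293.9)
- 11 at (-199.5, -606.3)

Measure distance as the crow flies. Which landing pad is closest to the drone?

Distances from (-88.7, 24.8):
1: √((286.9)² + (-719.5)²) = √(82311.610 + 517680.250) = 774.6 m
2: √((218.9)² + (-78.9)²) = √(47917.210 + 6225.210) = 232.7 m
3: √((-165.6)² + (91.3)²) = √(27423.360 + 8335.690) = 189.1 m
4: √((915.7)² + (-570.8)²) = √(838506.490 + 325812.640) = 1079.0 m
5: √((569.1)² + (-527.1)²) = √(323874.810 + 277834.410) = 775.7 m
6: √((691.1)² + (546.7)²) = √(477619.210 + 298880.890) = 881.2 m
7: √((558.1)² + (144.6)²) = √(311475.610 + 20909.160) = 576.5 m
8: √((891.7)² + (321.4)²) = √(795128.890 + 103297.960) = 947.9 m
9: √((145.7)² + (-387.1)²) = √(21228.490 + 149846.410) = 413.6 m
10: √((-37.8)² + (-318.7)²) = √(1428.840 + 101569.690) = 320.9 m
11: √((-110.8)² + (-631.1)²) = √(12276.640 + 398287.210) = 640.8 m
Minimum: 3 at 189.1 m.

3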